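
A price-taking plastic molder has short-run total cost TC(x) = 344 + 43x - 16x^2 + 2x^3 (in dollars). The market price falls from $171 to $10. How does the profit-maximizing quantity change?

AVC = 43 - 16x + 2x^2, minimized at x = 4 where min AVC = $11. MC = 43 - 32x + 6x^2.
With P = $171 above the shutdown price, P = MC gives x = 8.
At P = $10 < min AVC = $11, price no longer covers variable cost at any output, so the firm shuts down: x = 0.

Output falls from 8 to 0 (the firm shuts down)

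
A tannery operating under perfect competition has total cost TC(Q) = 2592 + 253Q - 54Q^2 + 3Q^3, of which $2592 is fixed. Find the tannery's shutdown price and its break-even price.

Shutdown price = min AVC. AVC = 253 - 54Q + 3Q^2, with vertex at Q = 9 and minimum $10.
ATC = 2592/Q + 253 - 54Q + 3Q^2. Setting dATC/dQ = −2592/Q^2 − 54 + 6Q = 0 gives Q = 12 (since 6·12^3 − 54·12^2 = 2592).
min ATC = 2592/12 + 253 − 54·12 + 3·12^2 = $253. That is the break-even price.
For $10 ≤ P < $253 the firm produces at a loss; below $10 it shuts down.

Shutdown price = $10; break-even price = $253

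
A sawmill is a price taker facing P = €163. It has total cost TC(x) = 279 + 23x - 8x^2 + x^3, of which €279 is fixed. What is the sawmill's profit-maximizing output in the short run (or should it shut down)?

Produce at x = 10

Strip out fixed cost: VC = 23x - 8x^2 + x^3. Then AVC = 23 - 8x + x^2 and MC = 23 - 16x + 3x^2.
AVC hits its minimum where MC = AVC, at x = 4, giving min AVC = 23 - 8·4 + 4^2 = €7.
Because €163 ≥ €7, revenue can cover variable cost; the firm operates.
P = MC gives -140 - 16x + 3x^2 = 0, with roots -14/3 and 10. Take the larger (rising MC): x* = 10.
Check: AVC at x = 10 is €43 ≤ P, so revenue covers variable cost.
Profit = P·x − TC = 163·10 − 709 = €921.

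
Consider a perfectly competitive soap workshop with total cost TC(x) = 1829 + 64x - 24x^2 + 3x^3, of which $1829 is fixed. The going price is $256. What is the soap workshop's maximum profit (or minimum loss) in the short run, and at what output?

Profit = -$293 at x = 8

AVC = 64 - 24x + 3x^2; min AVC = $16 at x = 4. Since P = $256 ≥ min AVC, the firm produces.
MC = 64 - 48x + 9x^2. Setting P = MC and taking the root on the rising branch gives x* = 8.
TR = 256·8 = 2048. TC = 1829 + 512 = 2341. Profit = 2048 − 2341 = -$293.
By producing, the firm covers all variable cost plus $1536 of fixed cost; shutting down would lose the full $1829.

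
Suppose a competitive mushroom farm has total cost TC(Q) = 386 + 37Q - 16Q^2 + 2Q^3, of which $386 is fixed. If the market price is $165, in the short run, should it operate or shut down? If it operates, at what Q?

From TC, MC = TC'(Q) = 37 - 32Q + 6Q^2 and AVC = VC/Q = 37 - 16Q + 2Q^2.
AVC hits its minimum where MC = AVC, at Q = 4, giving min AVC = 37 - 16·4 + 2·4^2 = $5.
P = $165 exceeds min AVC = $5, so the firm stays open.
Set P = MC: 165 = 37 - 32Q + 6Q^2 → -128 - 32Q + 6Q^2 = 0. The roots are Q = -8/3 and Q = 8; the profit-maximizing output is on the rising part of MC, so Q* = 8.
Check: AVC at Q = 8 is $37 ≤ P, so revenue covers variable cost.
Profit = P·Q − TC = 165·8 − 682 = $638.

Produce at Q = 8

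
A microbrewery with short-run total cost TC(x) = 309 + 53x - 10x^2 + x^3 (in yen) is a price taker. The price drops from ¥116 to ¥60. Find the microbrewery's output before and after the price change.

MC = 53 - 20x + 3x^2; the shutdown threshold is min AVC = ¥28 (at x = 5).
With P = ¥116 above the shutdown price, P = MC gives x = 9.
At P = ¥60 ≥ min AVC, set P = MC: x = 7. The firm stays open but cuts output.

Output falls from 9 to 7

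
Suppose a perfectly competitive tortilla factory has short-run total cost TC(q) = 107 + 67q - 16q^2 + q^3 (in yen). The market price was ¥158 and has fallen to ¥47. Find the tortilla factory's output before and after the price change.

MC = 67 - 32q + 3q^2; the shutdown threshold is min AVC = ¥3 (at q = 8).
With P = ¥158 above the shutdown price, P = MC gives q = 13.
At P = ¥47 ≥ min AVC, set P = MC: q = 10. The firm stays open but cuts output.

Output falls from 13 to 10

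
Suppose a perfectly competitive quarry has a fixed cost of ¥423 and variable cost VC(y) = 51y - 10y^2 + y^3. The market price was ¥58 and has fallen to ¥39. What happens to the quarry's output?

Output falls from 7 to 6

AVC = 51 - 10y + y^2, minimized at y = 5 where min AVC = ¥26. MC = 51 - 20y + 3y^2.
At P = ¥58 ≥ min AVC, set P = MC on the rising branch: y = 7.
At P = ¥39 ≥ min AVC, set P = MC: y = 6. The firm stays open but cuts output.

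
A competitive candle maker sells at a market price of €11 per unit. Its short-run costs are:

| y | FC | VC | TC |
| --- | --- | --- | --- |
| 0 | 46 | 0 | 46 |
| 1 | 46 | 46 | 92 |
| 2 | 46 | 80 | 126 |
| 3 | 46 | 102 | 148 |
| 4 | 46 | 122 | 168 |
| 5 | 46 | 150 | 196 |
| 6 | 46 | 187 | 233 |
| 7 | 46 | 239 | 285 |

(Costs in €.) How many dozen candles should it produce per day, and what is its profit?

y = 0 (shut down); profit = -€46

Compute π = P·y − TC at each output: y=0: -46; y=1: -81; y=2: -104; y=3: -115; y=4: -124; y=5: -141; y=6: -167; y=7: -208.
Profit is highest at y = 0. Equivalently, the lowest AVC in the table is 150/5 ≈ €30 at y = 5, and P = €11 falls below it — price never covers variable cost, so the firm shuts down and loses only its fixed cost.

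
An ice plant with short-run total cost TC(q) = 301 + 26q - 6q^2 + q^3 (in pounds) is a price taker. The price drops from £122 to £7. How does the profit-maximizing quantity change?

Output falls from 8 to 0 (the firm shuts down)

MC = 26 - 12q + 3q^2; the shutdown threshold is min AVC = £17 (at q = 3).
With P = £122 above the shutdown price, P = MC gives q = 8.
At P = £7 < min AVC = £17, price no longer covers variable cost at any output, so the firm shuts down: q = 0.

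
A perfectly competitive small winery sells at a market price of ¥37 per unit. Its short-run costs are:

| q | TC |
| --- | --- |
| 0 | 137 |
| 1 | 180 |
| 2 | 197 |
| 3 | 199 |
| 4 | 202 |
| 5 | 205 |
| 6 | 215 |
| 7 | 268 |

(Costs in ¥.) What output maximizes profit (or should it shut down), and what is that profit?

Tabulate TR − TC: q=0: -137; q=1: -143; q=2: -123; q=3: -88; q=4: -54; q=5: -20; q=6: 7; q=7: -9.
Profit is maximized at q = 6. AVC there is 78/6 = ¥13 ≤ P, so producing beats shutting down (which would give -¥137).

q = 6; profit = ¥7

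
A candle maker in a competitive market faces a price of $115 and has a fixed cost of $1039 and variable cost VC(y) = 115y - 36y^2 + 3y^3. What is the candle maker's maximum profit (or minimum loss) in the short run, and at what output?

Profit = -$271 at y = 8

AVC = 115 - 36y + 3y^2; min AVC = $7 at y = 6. Since P = $115 ≥ min AVC, the firm produces.
With MC = 115 - 72y + 9y^2, P = MC on the upward-sloping part at y* = 8.
TR = 115·8 = 920. TC = 1039 + 152 = 1191. Profit = 920 − 1191 = -$271.
Shutting down would mean losing the fixed cost of $1039, so operating at a loss of $271 is better by $768.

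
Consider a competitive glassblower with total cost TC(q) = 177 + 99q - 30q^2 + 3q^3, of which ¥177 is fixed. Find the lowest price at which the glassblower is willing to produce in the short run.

The firm shuts down when price falls below the minimum of average variable cost. AVC = VC/q = 99 - 30q + 3q^2.
dAVC/dq = -30 + 6q = 0 gives q = 5. min AVC = 99 - 30·5 + 3·5^2 = 24.
So the shutdown price is ¥24.

¥24 per unit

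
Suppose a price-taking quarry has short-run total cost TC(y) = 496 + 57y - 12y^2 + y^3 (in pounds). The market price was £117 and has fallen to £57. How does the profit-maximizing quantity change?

Output falls from 10 to 8

AVC = 57 - 12y + y^2, minimized at y = 6 where min AVC = £21. MC = 57 - 24y + 3y^2.
At P = £117 ≥ min AVC, set P = MC on the rising branch: y = 10.
At P = £57 ≥ min AVC, set P = MC: y = 8. The firm stays open but cuts output.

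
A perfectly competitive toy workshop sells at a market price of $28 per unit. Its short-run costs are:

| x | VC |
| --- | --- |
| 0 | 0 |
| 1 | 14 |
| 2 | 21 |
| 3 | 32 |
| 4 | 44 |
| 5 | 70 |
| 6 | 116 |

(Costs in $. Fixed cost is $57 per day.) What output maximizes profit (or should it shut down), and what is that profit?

Compute π = P·x − TC at each output: x=0: -57; x=1: -43; x=2: -22; x=3: -5; x=4: 11; x=5: 13; x=6: -5.
Profit is maximized at x = 5. AVC there is 70/5 = $14 ≤ P, so producing beats shutting down (which would give -$57).

x = 5; profit = $13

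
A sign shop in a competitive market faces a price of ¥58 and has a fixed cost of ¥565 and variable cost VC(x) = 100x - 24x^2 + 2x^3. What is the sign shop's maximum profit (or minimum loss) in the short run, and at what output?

AVC = 100 - 24x + 2x^2; min AVC = ¥28 at x = 6. Since P = ¥58 ≥ min AVC, the firm produces.
With MC = 100 - 48x + 6x^2, P = MC on the upward-sloping part at x* = 7.
TR = 58·7 = 406. TC = 565 + 210 = 775. Profit = 406 − 775 = -¥369.
Shutting down would mean losing the fixed cost of ¥565, so operating at a loss of ¥369 is better by ¥196.

Profit = -¥369 at x = 7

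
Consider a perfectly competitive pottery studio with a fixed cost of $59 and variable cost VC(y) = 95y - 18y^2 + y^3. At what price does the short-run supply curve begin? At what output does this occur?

The firm shuts down when price falls below the minimum of average variable cost. AVC = VC/y = 95 - 18y + y^2.
At the minimum of AVC, MC = AVC. MC = 95 - 36y + 3y^2; setting MC = AVC gives 2y^2 - 18y = 0, so y = 9. min AVC = 14.
So the shutdown price is $14.

$14 per unit, at y = 9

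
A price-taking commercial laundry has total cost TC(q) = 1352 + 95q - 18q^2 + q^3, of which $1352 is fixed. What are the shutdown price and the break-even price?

AVC = 95 - 18q + q^2; minimized at q = 9, giving min AVC = $14. That is the shutdown price.
ATC = 1352/q + 95 - 18q + q^2. Setting dATC/dq = −1352/q^2 − 18 + 2q = 0 gives q = 13 (since 2·13^3 − 18·13^2 = 1352).
min ATC = 1352/13 + 95 − 18·13 + 13^2 = $134. That is the break-even price.
Between these two prices the firm operates at a loss; above $134 it earns a profit.

Shutdown price = $14; break-even price = $134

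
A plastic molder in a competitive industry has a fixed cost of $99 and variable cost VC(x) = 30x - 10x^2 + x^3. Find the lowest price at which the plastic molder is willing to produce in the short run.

The firm shuts down when price falls below the minimum of average variable cost. AVC = VC/x = 30 - 10x + x^2.
dAVC/dx = -10 + 2x = 0 gives x = 5. min AVC = 30 - 10·5 + 5^2 = 5.
So the shutdown price is $5.

$5 per unit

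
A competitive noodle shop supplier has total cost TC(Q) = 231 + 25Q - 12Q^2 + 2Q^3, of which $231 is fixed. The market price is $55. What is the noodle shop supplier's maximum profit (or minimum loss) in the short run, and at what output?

AVC = 25 - 12Q + 2Q^2; min AVC = $7 at Q = 3. Since P = $55 ≥ min AVC, the firm produces.
MC = 25 - 24Q + 6Q^2. Setting P = MC and taking the root on the rising branch gives Q* = 5.
TR = 55·5 = 275. TC = 231 + 75 = 306. Profit = 275 − 306 = -$31.
That loss of $31 beats the $231 the firm would lose by shutting down; producing recovers $200 of fixed cost.

Profit = -$31 at Q = 5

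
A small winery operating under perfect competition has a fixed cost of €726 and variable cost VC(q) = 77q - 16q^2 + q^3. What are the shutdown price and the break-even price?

Shutdown price = €13; break-even price = €88

AVC = 77 - 16q + q^2; minimized at q = 8, giving min AVC = €13. That is the shutdown price.
ATC = 726/q + 77 - 16q + q^2. Setting dATC/dq = −726/q^2 − 16 + 2q = 0 gives q = 11 (since 2·11^3 − 16·11^2 = 726).
min ATC = 726/11 + 77 − 16·11 + 11^2 = €88. That is the break-even price.
Between these two prices the firm operates at a loss; above €88 it earns a profit.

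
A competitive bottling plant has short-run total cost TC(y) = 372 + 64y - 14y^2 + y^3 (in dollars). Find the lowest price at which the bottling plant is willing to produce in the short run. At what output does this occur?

$15 per unit, at y = 7

The shutdown price is the minimum of AVC. VC = 64y - 14y^2 + y^3, so AVC = 64 - 14y + y^2.
At the minimum of AVC, MC = AVC. MC = 64 - 28y + 3y^2; setting MC = AVC gives 2y^2 - 14y = 0, so y = 7. min AVC = 15.
The firm shuts down for any P below $15.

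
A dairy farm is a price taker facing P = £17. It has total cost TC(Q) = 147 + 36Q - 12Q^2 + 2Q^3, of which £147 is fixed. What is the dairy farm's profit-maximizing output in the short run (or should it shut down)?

Shut down

Variable cost is VC = 36Q - 12Q^2 + 2Q^3, so AVC = VC/Q = 36 - 12Q + 2Q^2 and MC = dTC/dQ = 36 - 24Q + 6Q^2.
AVC is minimized where dAVC/dQ = -12 + 4Q = 0, at Q = 3; min AVC = 36 - 12·3 + 2·3^2 = £18.
P = £17 lies below min AVC = £18; no output level covers variable cost.
Best response: produce nothing and absorb the £147 fixed cost.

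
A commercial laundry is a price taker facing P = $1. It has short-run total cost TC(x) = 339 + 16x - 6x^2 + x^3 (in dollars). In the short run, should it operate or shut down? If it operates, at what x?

From TC, MC = TC'(x) = 16 - 12x + 3x^2 and AVC = VC/x = 16 - 6x + x^2.
AVC is minimized where dAVC/dx = -6 + 2x = 0, at x = 3; min AVC = 16 - 6·3 + 3^2 = $7.
Since P = $1 < min AVC = $7, price fails to cover variable cost at any output.
The firm minimizes its loss by shutting down and losing only its fixed cost of $339.

Shut down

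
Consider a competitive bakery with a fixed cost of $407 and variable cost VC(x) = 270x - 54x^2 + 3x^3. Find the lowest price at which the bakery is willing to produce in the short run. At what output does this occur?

$27 per unit, at x = 9

Short-run supply begins at min AVC. From VC = 270x - 54x^2 + 3x^3, AVC = 270 - 54x + 3x^2.
At the minimum of AVC, MC = AVC. MC = 270 - 108x + 9x^2; setting MC = AVC gives 6x^2 - 54x = 0, so x = 9. min AVC = 27.
So the shutdown price is $27.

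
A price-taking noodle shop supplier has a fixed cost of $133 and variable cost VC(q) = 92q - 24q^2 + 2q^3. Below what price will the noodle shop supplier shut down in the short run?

The firm shuts down when price falls below the minimum of average variable cost. AVC = VC/q = 92 - 24q + 2q^2.
At the minimum of AVC, MC = AVC. MC = 92 - 48q + 6q^2; setting MC = AVC gives 4q^2 - 24q = 0, so q = 6. min AVC = 20.
For P < $20 the firm produces nothing.

$20 per unit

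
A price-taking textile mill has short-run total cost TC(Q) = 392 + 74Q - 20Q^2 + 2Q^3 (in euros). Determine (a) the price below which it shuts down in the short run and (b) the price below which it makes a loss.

Shutdown price = min AVC. AVC = 74 - 20Q + 2Q^2, with vertex at Q = 5 and minimum €24.
ATC = 392/Q + 74 - 20Q + 2Q^2. Setting dATC/dQ = −392/Q^2 − 20 + 4Q = 0 gives Q = 7 (since 4·7^3 − 20·7^2 = 392).
min ATC = 392/7 + 74 − 20·7 + 2·7^2 = €88. That is the break-even price.
For €24 ≤ P < €88 the firm produces at a loss; below €24 it shuts down.

Shutdown price = €24; break-even price = €88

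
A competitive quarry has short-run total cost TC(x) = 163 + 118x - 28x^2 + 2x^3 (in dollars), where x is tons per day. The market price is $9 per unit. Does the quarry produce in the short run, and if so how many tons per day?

Shut down

Strip out fixed cost: VC = 118x - 28x^2 + 2x^3. Then AVC = 118 - 28x + 2x^2 and MC = 118 - 56x + 6x^2.
AVC is minimized where dAVC/dx = -28 + 4x = 0, at x = 7; min AVC = 118 - 28·7 + 2·7^2 = $20.
P = $9 lies below min AVC = $20; no output level covers variable cost.
The firm minimizes its loss by shutting down and losing only its fixed cost of $163.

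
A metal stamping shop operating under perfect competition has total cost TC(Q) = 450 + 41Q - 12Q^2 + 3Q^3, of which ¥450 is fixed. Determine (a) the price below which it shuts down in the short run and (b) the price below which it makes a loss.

Shutdown price = min AVC. AVC = 41 - 12Q + 3Q^2, with vertex at Q = 2 and minimum ¥29.
ATC = 450/Q + 41 - 12Q + 3Q^2. Setting dATC/dQ = −450/Q^2 − 12 + 6Q = 0 gives Q = 5 (since 6·5^3 − 12·5^2 = 450).
min ATC = 450/5 + 41 − 12·5 + 3·5^2 = ¥146. That is the break-even price.
For ¥29 ≤ P < ¥146 the firm produces at a loss; below ¥29 it shuts down.

Shutdown price = ¥29; break-even price = ¥146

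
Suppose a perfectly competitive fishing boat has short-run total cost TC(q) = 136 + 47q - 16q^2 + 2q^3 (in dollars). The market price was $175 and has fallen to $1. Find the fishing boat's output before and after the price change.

MC = 47 - 32q + 6q^2; the shutdown threshold is min AVC = $15 (at q = 4).
At P = $175 ≥ min AVC, set P = MC on the rising branch: q = 8.
At P = $1 < min AVC = $15, price no longer covers variable cost at any output, so the firm shuts down: q = 0.

Output falls from 8 to 0 (the firm shuts down)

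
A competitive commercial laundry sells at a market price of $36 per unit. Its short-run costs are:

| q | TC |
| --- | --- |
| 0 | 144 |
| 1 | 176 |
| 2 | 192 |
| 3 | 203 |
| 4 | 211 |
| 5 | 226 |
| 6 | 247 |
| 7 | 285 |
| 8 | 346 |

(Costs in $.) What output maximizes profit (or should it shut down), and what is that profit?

Tabulate TR − TC: q=0: -144; q=1: -140; q=2: -120; q=3: -95; q=4: -67; q=5: -46; q=6: -31; q=7: -33; q=8: -58.
Profit is maximized at q = 6. AVC there is 103/6 = $17.17 ≤ P, so producing beats shutting down (which would give -$144).

q = 6; profit = -$31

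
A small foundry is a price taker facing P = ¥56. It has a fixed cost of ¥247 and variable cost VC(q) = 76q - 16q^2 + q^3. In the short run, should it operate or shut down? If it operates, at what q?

Produce at q = 10

From TC, MC = TC'(q) = 76 - 32q + 3q^2 and AVC = VC/q = 76 - 16q + q^2.
AVC is minimized where dAVC/dq = -16 + 2q = 0, at q = 8; min AVC = 76 - 16·8 + 8^2 = ¥12.
Because ¥56 ≥ ¥12, revenue can cover variable cost; the firm operates.
Solving P = MC: 20 - 32q + 3q^2 = 0 ⇒ q = 2/3 or 10. On the upward-sloping branch, q* = 10.
Check: AVC at q = 10 is ¥16 ≤ P, so revenue covers variable cost.
Profit = P·q − TC = 56·10 − 407 = ¥153.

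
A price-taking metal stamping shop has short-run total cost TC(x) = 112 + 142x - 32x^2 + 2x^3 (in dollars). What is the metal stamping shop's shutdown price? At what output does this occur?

$14 per unit, at x = 8

Short-run supply begins at min AVC. From VC = 142x - 32x^2 + 2x^3, AVC = 142 - 32x + 2x^2.
dAVC/dx = -32 + 4x = 0 gives x = 8. min AVC = 142 - 32·8 + 2·8^2 = 14.
The firm shuts down for any P below $14.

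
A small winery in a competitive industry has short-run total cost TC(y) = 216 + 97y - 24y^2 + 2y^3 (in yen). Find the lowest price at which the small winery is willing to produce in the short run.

¥25 per unit

Short-run supply begins at min AVC. From VC = 97y - 24y^2 + 2y^3, AVC = 97 - 24y + 2y^2.
dAVC/dy = -24 + 4y = 0 gives y = 6. min AVC = 97 - 24·6 + 2·6^2 = 25.
For P < ¥25 the firm produces nothing.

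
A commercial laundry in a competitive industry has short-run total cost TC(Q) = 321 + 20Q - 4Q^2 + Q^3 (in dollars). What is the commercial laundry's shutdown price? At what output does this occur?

$16 per unit, at Q = 2

The firm shuts down when price falls below the minimum of average variable cost. AVC = VC/Q = 20 - 4Q + Q^2.
At the minimum of AVC, MC = AVC. MC = 20 - 8Q + 3Q^2; setting MC = AVC gives 2Q^2 - 4Q = 0, so Q = 2. min AVC = 16.
The firm shuts down for any P below $16.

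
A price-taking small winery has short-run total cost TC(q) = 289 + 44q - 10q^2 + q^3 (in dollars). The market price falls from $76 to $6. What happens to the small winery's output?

Output falls from 8 to 0 (the firm shuts down)

AVC = 44 - 10q + q^2, minimized at q = 5 where min AVC = $19. MC = 44 - 20q + 3q^2.
At P = $76 ≥ min AVC, set P = MC on the rising branch: q = 8.
At P = $6 < min AVC = $19, price no longer covers variable cost at any output, so the firm shuts down: q = 0.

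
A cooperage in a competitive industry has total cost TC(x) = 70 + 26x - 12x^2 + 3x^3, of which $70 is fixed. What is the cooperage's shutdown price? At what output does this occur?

Short-run supply begins at min AVC. From VC = 26x - 12x^2 + 3x^3, AVC = 26 - 12x + 3x^2.
At the minimum of AVC, MC = AVC. MC = 26 - 24x + 9x^2; setting MC = AVC gives 6x^2 - 12x = 0, so x = 2. min AVC = 14.
The firm shuts down for any P below $14.

$14 per unit, at x = 2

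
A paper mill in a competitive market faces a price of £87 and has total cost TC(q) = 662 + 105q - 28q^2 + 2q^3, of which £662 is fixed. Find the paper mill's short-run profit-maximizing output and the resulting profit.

Profit = -£14 at q = 9

AVC = 105 - 28q + 2q^2; min AVC = £7 at q = 7. Since P = £87 ≥ min AVC, the firm produces.
With MC = 105 - 56q + 6q^2, P = MC on the upward-sloping part at q* = 9.
TR = 87·9 = 783. TC = 662 + 135 = 797. Profit = 783 − 797 = -£14.
Shutting down would mean losing the fixed cost of £662, so operating at a loss of £14 is better by £648.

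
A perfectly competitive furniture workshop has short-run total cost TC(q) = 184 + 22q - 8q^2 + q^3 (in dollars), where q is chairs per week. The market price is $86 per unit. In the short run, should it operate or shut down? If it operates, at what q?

Strip out fixed cost: VC = 22q - 8q^2 + q^3. Then AVC = 22 - 8q + q^2 and MC = 22 - 16q + 3q^2.
AVC hits its minimum where MC = AVC, at q = 4, giving min AVC = 22 - 8·4 + 4^2 = $6.
Because $86 ≥ $6, revenue can cover variable cost; the firm operates.
P = MC gives -64 - 16q + 3q^2 = 0, with roots -8/3 and 8. Take the larger (rising MC): q* = 8.
Check: AVC at q = 8 is $22 ≤ P, so revenue covers variable cost.
Profit = P·q − TC = 86·8 − 360 = $328.

Produce at q = 8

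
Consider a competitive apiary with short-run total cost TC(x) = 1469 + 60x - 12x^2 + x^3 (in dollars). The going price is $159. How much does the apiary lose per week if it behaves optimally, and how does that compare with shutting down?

AVC = 60 - 12x + x^2; min AVC = $24 at x = 6. Since P = $159 ≥ min AVC, the firm produces.
With MC = 60 - 24x + 3x^2, P = MC on the upward-sloping part at x* = 11.
TR = 159·11 = 1749. TC = 1469 + 539 = 2008. Profit = 1749 − 2008 = -$259.
That loss of $259 beats the $1469 the firm would lose by shutting down; producing recovers $1210 of fixed cost.

Profit = -$259 at x = 11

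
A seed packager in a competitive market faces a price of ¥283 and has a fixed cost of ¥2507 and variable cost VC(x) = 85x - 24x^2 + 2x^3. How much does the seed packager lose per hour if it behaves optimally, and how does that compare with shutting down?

Profit = -¥87 at x = 11

AVC = 85 - 24x + 2x^2 has its minimum ¥13 at x = 6; price ¥283 clears that bar, so the firm operates.
MC = 85 - 48x + 6x^2. Setting P = MC and taking the root on the rising branch gives x* = 11.
TR = 283·11 = 3113. TC = 2507 + 693 = 3200. Profit = 3113 − 3200 = -¥87.
By producing, the firm covers all variable cost plus ¥2420 of fixed cost; shutting down would lose the full ¥2507.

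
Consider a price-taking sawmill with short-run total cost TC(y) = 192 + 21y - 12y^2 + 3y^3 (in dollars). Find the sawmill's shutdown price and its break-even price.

AVC = 21 - 12y + 3y^2; minimized at y = 2, giving min AVC = $9. That is the shutdown price.
ATC = 192/y + 21 - 12y + 3y^2. Setting dATC/dy = −192/y^2 − 12 + 6y = 0 gives y = 4 (since 6·4^3 − 12·4^2 = 192).
min ATC = 192/4 + 21 − 12·4 + 3·4^2 = $69. That is the break-even price.
For $9 ≤ P < $69 the firm produces at a loss; below $9 it shuts down.

Shutdown price = $9; break-even price = $69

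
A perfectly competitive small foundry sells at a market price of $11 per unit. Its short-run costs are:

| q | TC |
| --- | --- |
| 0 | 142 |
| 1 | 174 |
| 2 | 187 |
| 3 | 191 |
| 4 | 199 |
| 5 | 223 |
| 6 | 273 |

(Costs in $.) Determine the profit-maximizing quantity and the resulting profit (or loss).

q = 0 (shut down); profit = -$142

Profit at each row (π = 11q − TC): q=0: -142; q=1: -163; q=2: -165; q=3: -158; q=4: -155; q=5: -168; q=6: -207.
Profit is highest at q = 0. Equivalently, the lowest AVC in the table is 57/4 ≈ $14.25 at q = 4, and P = $11 falls below it — price never covers variable cost, so the firm shuts down and loses only its fixed cost.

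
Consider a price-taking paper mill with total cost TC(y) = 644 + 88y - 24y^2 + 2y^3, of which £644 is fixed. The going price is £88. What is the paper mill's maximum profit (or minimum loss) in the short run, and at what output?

AVC = 88 - 24y + 2y^2; min AVC = £16 at y = 6. Since P = £88 ≥ min AVC, the firm produces.
MC = 88 - 48y + 6y^2. Setting P = MC and taking the root on the rising branch gives y* = 8.
TR = 88·8 = 704. TC = 644 + 192 = 836. Profit = 704 − 836 = -£132.
Shutting down would mean losing the fixed cost of £644, so operating at a loss of £132 is better by £512.

Profit = -£132 at y = 8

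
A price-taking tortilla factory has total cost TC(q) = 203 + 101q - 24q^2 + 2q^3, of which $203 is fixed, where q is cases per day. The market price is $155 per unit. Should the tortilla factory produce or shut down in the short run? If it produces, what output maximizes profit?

From TC, MC = TC'(q) = 101 - 48q + 6q^2 and AVC = VC/q = 101 - 24q + 2q^2.
The AVC parabola has its vertex at q = 24/4 = 6, where AVC = 101 - 24·6 + 2·6^2 = $29.
Since P = $155 ≥ min AVC = $29, price covers variable cost and the firm should produce.
Solving P = MC: -54 - 48q + 6q^2 = 0 ⇒ q = -1 or 9. On the upward-sloping branch, q* = 9.
Check: AVC at q = 9 is $47 ≤ P, so revenue covers variable cost.
Profit = P·q − TC = 155·9 − 626 = $769.

Produce at q = 9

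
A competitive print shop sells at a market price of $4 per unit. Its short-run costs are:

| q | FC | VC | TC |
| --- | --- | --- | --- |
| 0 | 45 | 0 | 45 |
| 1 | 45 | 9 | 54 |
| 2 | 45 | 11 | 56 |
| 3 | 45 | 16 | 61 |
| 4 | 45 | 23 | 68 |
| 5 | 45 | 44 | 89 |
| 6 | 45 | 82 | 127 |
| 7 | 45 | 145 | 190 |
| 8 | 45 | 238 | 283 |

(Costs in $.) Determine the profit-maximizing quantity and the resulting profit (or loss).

Tabulate TR − TC: q=0: -45; q=1: -50; q=2: -48; q=3: -49; q=4: -52; q=5: -69; q=6: -103; q=7: -162; q=8: -251.
Profit is highest at q = 0. Equivalently, the lowest AVC in the table is 16/3 ≈ $5.33 at q = 3, and P = $4 falls below it — price never covers variable cost, so the firm shuts down and loses only its fixed cost.

q = 0 (shut down); profit = -$45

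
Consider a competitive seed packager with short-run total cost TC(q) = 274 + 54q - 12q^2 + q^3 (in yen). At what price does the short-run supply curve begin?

¥18 per unit

The shutdown price is the minimum of AVC. VC = 54q - 12q^2 + q^3, so AVC = 54 - 12q + q^2.
dAVC/dq = -12 + 2q = 0 gives q = 6. min AVC = 54 - 12·6 + 6^2 = 18.
So the shutdown price is ¥18.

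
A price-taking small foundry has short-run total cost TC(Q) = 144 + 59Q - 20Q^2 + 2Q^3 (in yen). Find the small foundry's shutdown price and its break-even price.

Shutdown price = ¥9; break-even price = ¥35

AVC = 59 - 20Q + 2Q^2; minimized at Q = 5, giving min AVC = ¥9. That is the shutdown price.
ATC = 144/Q + 59 - 20Q + 2Q^2. Setting dATC/dQ = −144/Q^2 − 20 + 4Q = 0 gives Q = 6 (since 4·6^3 − 20·6^2 = 144).
min ATC = 144/6 + 59 − 20·6 + 2·6^2 = ¥35. That is the break-even price.
For ¥9 ≤ P < ¥35 the firm produces at a loss; below ¥9 it shuts down.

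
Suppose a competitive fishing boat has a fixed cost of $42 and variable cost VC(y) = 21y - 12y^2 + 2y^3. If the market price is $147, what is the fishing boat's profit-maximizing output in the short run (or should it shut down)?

Produce at y = 7

Strip out fixed cost: VC = 21y - 12y^2 + 2y^3. Then AVC = 21 - 12y + 2y^2 and MC = 21 - 24y + 6y^2.
AVC is minimized where dAVC/dy = -12 + 4y = 0, at y = 3; min AVC = 21 - 12·3 + 2·3^2 = $3.
Since P = $147 ≥ min AVC = $3, price covers variable cost and the firm should produce.
P = MC gives -126 - 24y + 6y^2 = 0, with roots -3 and 7. Take the larger (rising MC): y* = 7.
Check: AVC at y = 7 is $35 ≤ P, so revenue covers variable cost.
Profit = P·y − TC = 147·7 − 287 = $742.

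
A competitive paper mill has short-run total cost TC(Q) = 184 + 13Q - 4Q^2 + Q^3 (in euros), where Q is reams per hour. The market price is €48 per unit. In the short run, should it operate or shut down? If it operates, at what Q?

From TC, MC = TC'(Q) = 13 - 8Q + 3Q^2 and AVC = VC/Q = 13 - 4Q + Q^2.
AVC is minimized where dAVC/dQ = -4 + 2Q = 0, at Q = 2; min AVC = 13 - 4·2 + 2^2 = €9.
Since P = €48 ≥ min AVC = €9, price covers variable cost and the firm should produce.
Set P = MC: 48 = 13 - 8Q + 3Q^2 → -35 - 8Q + 3Q^2 = 0. The roots are Q = -7/3 and Q = 5; the profit-maximizing output is on the rising part of MC, so Q* = 5.
Check: AVC at Q = 5 is €18 ≤ P, so revenue covers variable cost.
Profit = P·Q − TC = 48·5 − 274 = -€34, a loss, but smaller than the €184 fixed cost the firm would lose by shutting down.

Produce at Q = 5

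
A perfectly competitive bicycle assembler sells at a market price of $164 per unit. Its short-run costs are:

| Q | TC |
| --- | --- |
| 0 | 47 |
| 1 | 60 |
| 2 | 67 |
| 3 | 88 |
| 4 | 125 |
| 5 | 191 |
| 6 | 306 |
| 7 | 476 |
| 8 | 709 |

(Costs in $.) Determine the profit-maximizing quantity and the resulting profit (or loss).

Tabulate TR − TC: Q=0: -47; Q=1: 104; Q=2: 261; Q=3: 404; Q=4: 531; Q=5: 629; Q=6: 678; Q=7: 672; Q=8: 603.
Profit is maximized at Q = 6. AVC there is 259/6 = $43.17 ≤ P, so producing beats shutting down (which would give -$47).

Q = 6; profit = $678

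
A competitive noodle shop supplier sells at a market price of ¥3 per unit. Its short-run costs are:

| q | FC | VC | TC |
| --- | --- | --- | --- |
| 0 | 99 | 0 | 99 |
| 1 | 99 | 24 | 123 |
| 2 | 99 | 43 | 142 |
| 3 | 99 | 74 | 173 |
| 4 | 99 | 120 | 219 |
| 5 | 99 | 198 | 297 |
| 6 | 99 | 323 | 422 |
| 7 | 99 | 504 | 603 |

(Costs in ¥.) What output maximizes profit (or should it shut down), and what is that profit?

Compute π = P·q − TC at each output: q=0: -99; q=1: -120; q=2: -136; q=3: -164; q=4: -207; q=5: -282; q=6: -404; q=7: -582.
Profit is highest at q = 0. Equivalently, the lowest AVC in the table is 43/2 ≈ ¥21.50 at q = 2, and P = ¥3 falls below it — price never covers variable cost, so the firm shuts down and loses only its fixed cost.

q = 0 (shut down); profit = -¥99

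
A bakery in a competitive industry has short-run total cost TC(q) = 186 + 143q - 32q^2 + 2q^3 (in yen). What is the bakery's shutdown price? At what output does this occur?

The shutdown price is the minimum of AVC. VC = 143q - 32q^2 + 2q^3, so AVC = 143 - 32q + 2q^2.
At the minimum of AVC, MC = AVC. MC = 143 - 64q + 6q^2; setting MC = AVC gives 4q^2 - 32q = 0, so q = 8. min AVC = 15.
For P < ¥15 the firm produces nothing.

¥15 per unit, at q = 8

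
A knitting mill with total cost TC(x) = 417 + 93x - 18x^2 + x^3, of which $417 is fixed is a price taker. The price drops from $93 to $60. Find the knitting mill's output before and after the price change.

MC = 93 - 36x + 3x^2; the shutdown threshold is min AVC = $12 (at x = 9).
At P = $93 ≥ min AVC, set P = MC on the rising branch: x = 12.
At P = $60 ≥ min AVC, set P = MC: x = 11. The firm stays open but cuts output.

Output falls from 12 to 11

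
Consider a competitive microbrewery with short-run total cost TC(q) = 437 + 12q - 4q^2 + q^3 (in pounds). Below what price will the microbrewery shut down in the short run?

£8 per unit

Short-run supply begins at min AVC. From VC = 12q - 4q^2 + q^3, AVC = 12 - 4q + q^2.
dAVC/dq = -4 + 2q = 0 gives q = 2. min AVC = 12 - 4·2 + 2^2 = 8.
So the shutdown price is £8.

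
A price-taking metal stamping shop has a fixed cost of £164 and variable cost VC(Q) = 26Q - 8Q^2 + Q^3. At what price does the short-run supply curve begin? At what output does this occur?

The shutdown price is the minimum of AVC. VC = 26Q - 8Q^2 + Q^3, so AVC = 26 - 8Q + Q^2.
At the minimum of AVC, MC = AVC. MC = 26 - 16Q + 3Q^2; setting MC = AVC gives 2Q^2 - 8Q = 0, so Q = 4. min AVC = 10.
So the shutdown price is £10.

£10 per unit, at Q = 4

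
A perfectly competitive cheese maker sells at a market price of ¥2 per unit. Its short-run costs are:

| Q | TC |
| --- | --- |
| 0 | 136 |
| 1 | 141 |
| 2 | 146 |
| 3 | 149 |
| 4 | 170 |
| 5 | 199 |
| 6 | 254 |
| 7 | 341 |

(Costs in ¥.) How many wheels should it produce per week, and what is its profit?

Q = 0 (shut down); profit = -¥136

Profit at each row (π = 2Q − TC): Q=0: -136; Q=1: -139; Q=2: -142; Q=3: -143; Q=4: -162; Q=5: -189; Q=6: -242; Q=7: -327.
Profit is highest at Q = 0. Equivalently, the lowest AVC in the table is 13/3 ≈ ¥4.33 at Q = 3, and P = ¥2 falls below it — price never covers variable cost, so the firm shuts down and loses only its fixed cost.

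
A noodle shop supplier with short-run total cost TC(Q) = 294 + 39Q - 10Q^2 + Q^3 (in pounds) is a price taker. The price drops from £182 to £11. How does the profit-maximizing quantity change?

AVC = 39 - 10Q + Q^2, minimized at Q = 5 where min AVC = £14. MC = 39 - 20Q + 3Q^2.
At P = £182 ≥ min AVC, set P = MC on the rising branch: Q = 11.
At P = £11 < min AVC = £14, price no longer covers variable cost at any output, so the firm shuts down: Q = 0.

Output falls from 11 to 0 (the firm shuts down)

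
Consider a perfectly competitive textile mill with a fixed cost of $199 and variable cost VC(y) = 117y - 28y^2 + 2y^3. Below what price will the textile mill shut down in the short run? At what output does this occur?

The shutdown price is the minimum of AVC. VC = 117y - 28y^2 + 2y^3, so AVC = 117 - 28y + 2y^2.
At the minimum of AVC, MC = AVC. MC = 117 - 56y + 6y^2; setting MC = AVC gives 4y^2 - 28y = 0, so y = 7. min AVC = 19.
The firm shuts down for any P below $19.

$19 per unit, at y = 7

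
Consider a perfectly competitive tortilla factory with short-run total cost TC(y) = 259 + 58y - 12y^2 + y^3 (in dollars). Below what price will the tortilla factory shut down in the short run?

$22 per unit

The firm shuts down when price falls below the minimum of average variable cost. AVC = VC/y = 58 - 12y + y^2.
dAVC/dy = -12 + 2y = 0 gives y = 6. min AVC = 58 - 12·6 + 6^2 = 22.
For P < $22 the firm produces nothing.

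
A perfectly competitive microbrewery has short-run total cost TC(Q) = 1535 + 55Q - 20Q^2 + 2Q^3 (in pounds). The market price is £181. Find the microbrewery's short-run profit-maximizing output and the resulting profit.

AVC = 55 - 20Q + 2Q^2 has its minimum £5 at Q = 5; price £181 clears that bar, so the firm operates.
With MC = 55 - 40Q + 6Q^2, P = MC on the upward-sloping part at Q* = 9.
TR = 181·9 = 1629. TC = 1535 + 333 = 1868. Profit = 1629 − 1868 = -£239.
That loss of £239 beats the £1535 the firm would lose by shutting down; producing recovers £1296 of fixed cost.

Profit = -£239 at Q = 9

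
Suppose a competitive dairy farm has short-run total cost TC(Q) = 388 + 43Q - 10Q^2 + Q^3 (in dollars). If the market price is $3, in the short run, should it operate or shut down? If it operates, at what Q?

Variable cost is VC = 43Q - 10Q^2 + Q^3, so AVC = VC/Q = 43 - 10Q + Q^2 and MC = dTC/dQ = 43 - 20Q + 3Q^2.
AVC is minimized where dAVC/dQ = -10 + 2Q = 0, at Q = 5; min AVC = 43 - 10·5 + 5^2 = $18.
With P < min AVC ($3 < $18), every unit sold adds to the loss.
Shutting down limits the loss to fixed cost, $388.

Shut down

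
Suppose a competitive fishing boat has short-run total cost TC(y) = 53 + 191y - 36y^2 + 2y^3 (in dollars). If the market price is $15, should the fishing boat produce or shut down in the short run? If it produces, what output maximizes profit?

Variable cost is VC = 191y - 36y^2 + 2y^3, so AVC = VC/y = 191 - 36y + 2y^2 and MC = dTC/dy = 191 - 72y + 6y^2.
The AVC parabola has its vertex at y = 36/4 = 9, where AVC = 191 - 36·9 + 2·9^2 = $29.
With P < min AVC ($15 < $29), every unit sold adds to the loss.
The firm minimizes its loss by shutting down and losing only its fixed cost of $53.

Shut down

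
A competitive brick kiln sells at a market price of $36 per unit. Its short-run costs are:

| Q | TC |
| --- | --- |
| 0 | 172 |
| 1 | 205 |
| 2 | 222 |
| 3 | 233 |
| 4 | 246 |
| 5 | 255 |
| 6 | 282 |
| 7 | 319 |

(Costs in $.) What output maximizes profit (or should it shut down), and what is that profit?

Profit at each row (π = 36Q − TC): Q=0: -172; Q=1: -169; Q=2: -150; Q=3: -125; Q=4: -102; Q=5: -75; Q=6: -66; Q=7: -67.
Profit is maximized at Q = 6. AVC there is 110/6 = $18.33 ≤ P, so producing beats shutting down (which would give -$172).

Q = 6; profit = -$66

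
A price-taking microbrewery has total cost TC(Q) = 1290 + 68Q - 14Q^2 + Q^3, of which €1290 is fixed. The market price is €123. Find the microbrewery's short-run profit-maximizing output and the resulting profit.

Profit = -€322 at Q = 11

AVC = 68 - 14Q + Q^2; min AVC = €19 at Q = 7. Since P = €123 ≥ min AVC, the firm produces.
With MC = 68 - 28Q + 3Q^2, P = MC on the upward-sloping part at Q* = 11.
TR = 123·11 = 1353. TC = 1290 + 385 = 1675. Profit = 1353 − 1675 = -€322.
Shutting down would mean losing the fixed cost of €1290, so operating at a loss of €322 is better by €968.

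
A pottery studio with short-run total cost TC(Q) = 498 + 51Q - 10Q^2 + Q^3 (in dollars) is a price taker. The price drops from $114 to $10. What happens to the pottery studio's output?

MC = 51 - 20Q + 3Q^2; the shutdown threshold is min AVC = $26 (at Q = 5).
At P = $114 ≥ min AVC, set P = MC on the rising branch: Q = 9.
At P = $10 < min AVC = $26, price no longer covers variable cost at any output, so the firm shuts down: Q = 0.

Output falls from 9 to 0 (the firm shuts down)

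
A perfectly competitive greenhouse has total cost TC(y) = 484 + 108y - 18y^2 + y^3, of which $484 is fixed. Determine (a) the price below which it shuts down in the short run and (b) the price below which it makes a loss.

Shutdown price = $27; break-even price = $75

Shutdown price = min AVC. AVC = 108 - 18y + y^2, with vertex at y = 9 and minimum $27.
ATC = 484/y + 108 - 18y + y^2. Setting dATC/dy = −484/y^2 − 18 + 2y = 0 gives y = 11 (since 2·11^3 − 18·11^2 = 484).
min ATC = 484/11 + 108 − 18·11 + 11^2 = $75. That is the break-even price.
For $27 ≤ P < $75 the firm produces at a loss; below $27 it shuts down.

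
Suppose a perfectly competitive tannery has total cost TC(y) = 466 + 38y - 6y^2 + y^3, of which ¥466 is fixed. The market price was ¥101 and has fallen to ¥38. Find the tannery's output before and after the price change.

Output falls from 7 to 4

AVC = 38 - 6y + y^2, minimized at y = 3 where min AVC = ¥29. MC = 38 - 12y + 3y^2.
With P = ¥101 above the shutdown price, P = MC gives y = 7.
At P = ¥38 ≥ min AVC, set P = MC: y = 4. The firm stays open but cuts output.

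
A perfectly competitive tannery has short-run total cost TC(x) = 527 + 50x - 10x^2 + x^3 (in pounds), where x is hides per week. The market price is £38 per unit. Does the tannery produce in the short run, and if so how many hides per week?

Produce at x = 6

From TC, MC = TC'(x) = 50 - 20x + 3x^2 and AVC = VC/x = 50 - 10x + x^2.
The AVC parabola has its vertex at x = 10/2 = 5, where AVC = 50 - 10·5 + 5^2 = £25.
P = £38 exceeds min AVC = £25, so the firm stays open.
Set P = MC: 38 = 50 - 20x + 3x^2 → 12 - 20x + 3x^2 = 0. The roots are x = 2/3 and x = 6; the profit-maximizing output is on the rising part of MC, so x* = 6.
Check: AVC at x = 6 is £26 ≤ P, so revenue covers variable cost.
Profit = P·x − TC = 38·6 − 683 = -£455, a loss, but smaller than the £527 fixed cost the firm would lose by shutting down.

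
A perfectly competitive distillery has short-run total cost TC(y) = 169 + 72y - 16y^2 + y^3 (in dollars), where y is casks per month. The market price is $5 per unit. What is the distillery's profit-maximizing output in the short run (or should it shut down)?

Shut down

Strip out fixed cost: VC = 72y - 16y^2 + y^3. Then AVC = 72 - 16y + y^2 and MC = 72 - 32y + 3y^2.
AVC hits its minimum where MC = AVC, at y = 8, giving min AVC = 72 - 16·8 + 8^2 = $8.
P = $5 lies below min AVC = $8; no output level covers variable cost.
Shutting down limits the loss to fixed cost, $169.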